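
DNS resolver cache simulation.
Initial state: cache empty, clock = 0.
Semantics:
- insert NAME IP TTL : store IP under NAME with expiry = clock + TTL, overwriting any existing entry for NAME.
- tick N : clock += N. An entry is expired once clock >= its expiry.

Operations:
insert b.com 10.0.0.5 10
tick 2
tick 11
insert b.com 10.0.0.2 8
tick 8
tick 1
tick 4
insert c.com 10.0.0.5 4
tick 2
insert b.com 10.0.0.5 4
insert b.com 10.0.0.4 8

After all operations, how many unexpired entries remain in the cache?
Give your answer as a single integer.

Answer: 2

Derivation:
Op 1: insert b.com -> 10.0.0.5 (expiry=0+10=10). clock=0
Op 2: tick 2 -> clock=2.
Op 3: tick 11 -> clock=13. purged={b.com}
Op 4: insert b.com -> 10.0.0.2 (expiry=13+8=21). clock=13
Op 5: tick 8 -> clock=21. purged={b.com}
Op 6: tick 1 -> clock=22.
Op 7: tick 4 -> clock=26.
Op 8: insert c.com -> 10.0.0.5 (expiry=26+4=30). clock=26
Op 9: tick 2 -> clock=28.
Op 10: insert b.com -> 10.0.0.5 (expiry=28+4=32). clock=28
Op 11: insert b.com -> 10.0.0.4 (expiry=28+8=36). clock=28
Final cache (unexpired): {b.com,c.com} -> size=2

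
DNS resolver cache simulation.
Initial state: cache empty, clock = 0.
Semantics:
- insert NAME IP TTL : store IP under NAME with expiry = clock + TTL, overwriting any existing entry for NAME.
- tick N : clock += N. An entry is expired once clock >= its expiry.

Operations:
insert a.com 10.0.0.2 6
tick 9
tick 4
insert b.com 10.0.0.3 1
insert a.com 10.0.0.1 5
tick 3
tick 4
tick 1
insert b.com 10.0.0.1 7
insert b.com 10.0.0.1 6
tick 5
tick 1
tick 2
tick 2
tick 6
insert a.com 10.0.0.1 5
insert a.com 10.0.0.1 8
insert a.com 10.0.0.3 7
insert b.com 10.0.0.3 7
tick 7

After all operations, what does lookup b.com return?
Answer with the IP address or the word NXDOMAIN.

Op 1: insert a.com -> 10.0.0.2 (expiry=0+6=6). clock=0
Op 2: tick 9 -> clock=9. purged={a.com}
Op 3: tick 4 -> clock=13.
Op 4: insert b.com -> 10.0.0.3 (expiry=13+1=14). clock=13
Op 5: insert a.com -> 10.0.0.1 (expiry=13+5=18). clock=13
Op 6: tick 3 -> clock=16. purged={b.com}
Op 7: tick 4 -> clock=20. purged={a.com}
Op 8: tick 1 -> clock=21.
Op 9: insert b.com -> 10.0.0.1 (expiry=21+7=28). clock=21
Op 10: insert b.com -> 10.0.0.1 (expiry=21+6=27). clock=21
Op 11: tick 5 -> clock=26.
Op 12: tick 1 -> clock=27. purged={b.com}
Op 13: tick 2 -> clock=29.
Op 14: tick 2 -> clock=31.
Op 15: tick 6 -> clock=37.
Op 16: insert a.com -> 10.0.0.1 (expiry=37+5=42). clock=37
Op 17: insert a.com -> 10.0.0.1 (expiry=37+8=45). clock=37
Op 18: insert a.com -> 10.0.0.3 (expiry=37+7=44). clock=37
Op 19: insert b.com -> 10.0.0.3 (expiry=37+7=44). clock=37
Op 20: tick 7 -> clock=44. purged={a.com,b.com}
lookup b.com: not in cache (expired or never inserted)

Answer: NXDOMAIN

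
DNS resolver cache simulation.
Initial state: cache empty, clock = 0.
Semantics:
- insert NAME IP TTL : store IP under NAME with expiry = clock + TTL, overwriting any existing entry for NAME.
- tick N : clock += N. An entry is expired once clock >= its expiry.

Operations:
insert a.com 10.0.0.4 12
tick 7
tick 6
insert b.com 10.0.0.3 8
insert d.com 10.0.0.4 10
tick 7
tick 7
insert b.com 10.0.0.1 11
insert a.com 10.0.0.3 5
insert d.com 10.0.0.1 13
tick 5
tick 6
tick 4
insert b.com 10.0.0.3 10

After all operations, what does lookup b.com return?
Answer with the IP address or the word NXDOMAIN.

Op 1: insert a.com -> 10.0.0.4 (expiry=0+12=12). clock=0
Op 2: tick 7 -> clock=7.
Op 3: tick 6 -> clock=13. purged={a.com}
Op 4: insert b.com -> 10.0.0.3 (expiry=13+8=21). clock=13
Op 5: insert d.com -> 10.0.0.4 (expiry=13+10=23). clock=13
Op 6: tick 7 -> clock=20.
Op 7: tick 7 -> clock=27. purged={b.com,d.com}
Op 8: insert b.com -> 10.0.0.1 (expiry=27+11=38). clock=27
Op 9: insert a.com -> 10.0.0.3 (expiry=27+5=32). clock=27
Op 10: insert d.com -> 10.0.0.1 (expiry=27+13=40). clock=27
Op 11: tick 5 -> clock=32. purged={a.com}
Op 12: tick 6 -> clock=38. purged={b.com}
Op 13: tick 4 -> clock=42. purged={d.com}
Op 14: insert b.com -> 10.0.0.3 (expiry=42+10=52). clock=42
lookup b.com: present, ip=10.0.0.3 expiry=52 > clock=42

Answer: 10.0.0.3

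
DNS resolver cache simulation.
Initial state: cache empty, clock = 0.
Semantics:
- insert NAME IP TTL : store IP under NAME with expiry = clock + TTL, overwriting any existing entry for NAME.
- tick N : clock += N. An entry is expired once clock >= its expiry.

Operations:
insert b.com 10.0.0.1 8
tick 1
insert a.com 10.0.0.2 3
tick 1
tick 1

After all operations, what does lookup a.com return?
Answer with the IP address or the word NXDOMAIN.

Answer: 10.0.0.2

Derivation:
Op 1: insert b.com -> 10.0.0.1 (expiry=0+8=8). clock=0
Op 2: tick 1 -> clock=1.
Op 3: insert a.com -> 10.0.0.2 (expiry=1+3=4). clock=1
Op 4: tick 1 -> clock=2.
Op 5: tick 1 -> clock=3.
lookup a.com: present, ip=10.0.0.2 expiry=4 > clock=3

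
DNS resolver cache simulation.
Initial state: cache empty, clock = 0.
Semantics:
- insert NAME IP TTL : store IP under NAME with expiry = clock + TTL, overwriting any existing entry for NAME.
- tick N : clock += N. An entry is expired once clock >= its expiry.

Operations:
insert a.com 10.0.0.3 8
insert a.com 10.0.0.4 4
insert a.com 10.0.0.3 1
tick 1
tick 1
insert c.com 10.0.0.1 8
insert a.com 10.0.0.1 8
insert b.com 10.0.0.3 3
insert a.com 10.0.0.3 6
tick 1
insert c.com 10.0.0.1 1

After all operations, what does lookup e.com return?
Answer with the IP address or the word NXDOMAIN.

Op 1: insert a.com -> 10.0.0.3 (expiry=0+8=8). clock=0
Op 2: insert a.com -> 10.0.0.4 (expiry=0+4=4). clock=0
Op 3: insert a.com -> 10.0.0.3 (expiry=0+1=1). clock=0
Op 4: tick 1 -> clock=1. purged={a.com}
Op 5: tick 1 -> clock=2.
Op 6: insert c.com -> 10.0.0.1 (expiry=2+8=10). clock=2
Op 7: insert a.com -> 10.0.0.1 (expiry=2+8=10). clock=2
Op 8: insert b.com -> 10.0.0.3 (expiry=2+3=5). clock=2
Op 9: insert a.com -> 10.0.0.3 (expiry=2+6=8). clock=2
Op 10: tick 1 -> clock=3.
Op 11: insert c.com -> 10.0.0.1 (expiry=3+1=4). clock=3
lookup e.com: not in cache (expired or never inserted)

Answer: NXDOMAIN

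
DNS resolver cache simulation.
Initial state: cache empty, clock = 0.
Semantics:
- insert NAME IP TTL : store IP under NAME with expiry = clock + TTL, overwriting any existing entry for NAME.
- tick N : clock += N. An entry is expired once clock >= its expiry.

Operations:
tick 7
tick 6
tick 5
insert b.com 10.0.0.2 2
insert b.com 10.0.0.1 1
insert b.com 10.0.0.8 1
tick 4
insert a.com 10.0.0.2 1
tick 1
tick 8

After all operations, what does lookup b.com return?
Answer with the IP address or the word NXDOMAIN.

Answer: NXDOMAIN

Derivation:
Op 1: tick 7 -> clock=7.
Op 2: tick 6 -> clock=13.
Op 3: tick 5 -> clock=18.
Op 4: insert b.com -> 10.0.0.2 (expiry=18+2=20). clock=18
Op 5: insert b.com -> 10.0.0.1 (expiry=18+1=19). clock=18
Op 6: insert b.com -> 10.0.0.8 (expiry=18+1=19). clock=18
Op 7: tick 4 -> clock=22. purged={b.com}
Op 8: insert a.com -> 10.0.0.2 (expiry=22+1=23). clock=22
Op 9: tick 1 -> clock=23. purged={a.com}
Op 10: tick 8 -> clock=31.
lookup b.com: not in cache (expired or never inserted)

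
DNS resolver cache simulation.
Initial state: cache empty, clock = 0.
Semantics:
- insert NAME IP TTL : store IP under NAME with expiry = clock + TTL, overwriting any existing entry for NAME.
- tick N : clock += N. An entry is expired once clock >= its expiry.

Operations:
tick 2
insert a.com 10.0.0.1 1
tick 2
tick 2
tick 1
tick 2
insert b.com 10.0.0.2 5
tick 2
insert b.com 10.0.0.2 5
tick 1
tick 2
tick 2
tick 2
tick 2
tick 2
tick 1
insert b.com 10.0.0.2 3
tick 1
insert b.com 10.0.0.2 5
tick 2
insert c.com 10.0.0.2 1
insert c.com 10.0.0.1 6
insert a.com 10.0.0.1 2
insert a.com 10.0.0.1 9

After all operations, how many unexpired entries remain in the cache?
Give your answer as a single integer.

Answer: 3

Derivation:
Op 1: tick 2 -> clock=2.
Op 2: insert a.com -> 10.0.0.1 (expiry=2+1=3). clock=2
Op 3: tick 2 -> clock=4. purged={a.com}
Op 4: tick 2 -> clock=6.
Op 5: tick 1 -> clock=7.
Op 6: tick 2 -> clock=9.
Op 7: insert b.com -> 10.0.0.2 (expiry=9+5=14). clock=9
Op 8: tick 2 -> clock=11.
Op 9: insert b.com -> 10.0.0.2 (expiry=11+5=16). clock=11
Op 10: tick 1 -> clock=12.
Op 11: tick 2 -> clock=14.
Op 12: tick 2 -> clock=16. purged={b.com}
Op 13: tick 2 -> clock=18.
Op 14: tick 2 -> clock=20.
Op 15: tick 2 -> clock=22.
Op 16: tick 1 -> clock=23.
Op 17: insert b.com -> 10.0.0.2 (expiry=23+3=26). clock=23
Op 18: tick 1 -> clock=24.
Op 19: insert b.com -> 10.0.0.2 (expiry=24+5=29). clock=24
Op 20: tick 2 -> clock=26.
Op 21: insert c.com -> 10.0.0.2 (expiry=26+1=27). clock=26
Op 22: insert c.com -> 10.0.0.1 (expiry=26+6=32). clock=26
Op 23: insert a.com -> 10.0.0.1 (expiry=26+2=28). clock=26
Op 24: insert a.com -> 10.0.0.1 (expiry=26+9=35). clock=26
Final cache (unexpired): {a.com,b.com,c.com} -> size=3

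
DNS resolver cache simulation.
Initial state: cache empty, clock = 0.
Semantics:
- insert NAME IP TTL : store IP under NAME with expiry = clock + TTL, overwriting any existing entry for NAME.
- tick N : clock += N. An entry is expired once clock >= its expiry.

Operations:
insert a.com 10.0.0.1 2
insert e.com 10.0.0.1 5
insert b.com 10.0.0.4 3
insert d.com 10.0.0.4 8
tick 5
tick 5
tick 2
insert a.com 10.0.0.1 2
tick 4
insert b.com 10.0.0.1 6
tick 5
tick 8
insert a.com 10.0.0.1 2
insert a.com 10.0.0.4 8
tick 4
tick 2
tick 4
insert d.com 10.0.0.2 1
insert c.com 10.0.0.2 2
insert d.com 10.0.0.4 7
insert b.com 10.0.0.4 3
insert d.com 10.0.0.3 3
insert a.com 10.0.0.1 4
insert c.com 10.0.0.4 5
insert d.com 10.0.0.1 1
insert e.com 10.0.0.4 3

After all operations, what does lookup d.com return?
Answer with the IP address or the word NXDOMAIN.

Op 1: insert a.com -> 10.0.0.1 (expiry=0+2=2). clock=0
Op 2: insert e.com -> 10.0.0.1 (expiry=0+5=5). clock=0
Op 3: insert b.com -> 10.0.0.4 (expiry=0+3=3). clock=0
Op 4: insert d.com -> 10.0.0.4 (expiry=0+8=8). clock=0
Op 5: tick 5 -> clock=5. purged={a.com,b.com,e.com}
Op 6: tick 5 -> clock=10. purged={d.com}
Op 7: tick 2 -> clock=12.
Op 8: insert a.com -> 10.0.0.1 (expiry=12+2=14). clock=12
Op 9: tick 4 -> clock=16. purged={a.com}
Op 10: insert b.com -> 10.0.0.1 (expiry=16+6=22). clock=16
Op 11: tick 5 -> clock=21.
Op 12: tick 8 -> clock=29. purged={b.com}
Op 13: insert a.com -> 10.0.0.1 (expiry=29+2=31). clock=29
Op 14: insert a.com -> 10.0.0.4 (expiry=29+8=37). clock=29
Op 15: tick 4 -> clock=33.
Op 16: tick 2 -> clock=35.
Op 17: tick 4 -> clock=39. purged={a.com}
Op 18: insert d.com -> 10.0.0.2 (expiry=39+1=40). clock=39
Op 19: insert c.com -> 10.0.0.2 (expiry=39+2=41). clock=39
Op 20: insert d.com -> 10.0.0.4 (expiry=39+7=46). clock=39
Op 21: insert b.com -> 10.0.0.4 (expiry=39+3=42). clock=39
Op 22: insert d.com -> 10.0.0.3 (expiry=39+3=42). clock=39
Op 23: insert a.com -> 10.0.0.1 (expiry=39+4=43). clock=39
Op 24: insert c.com -> 10.0.0.4 (expiry=39+5=44). clock=39
Op 25: insert d.com -> 10.0.0.1 (expiry=39+1=40). clock=39
Op 26: insert e.com -> 10.0.0.4 (expiry=39+3=42). clock=39
lookup d.com: present, ip=10.0.0.1 expiry=40 > clock=39

Answer: 10.0.0.1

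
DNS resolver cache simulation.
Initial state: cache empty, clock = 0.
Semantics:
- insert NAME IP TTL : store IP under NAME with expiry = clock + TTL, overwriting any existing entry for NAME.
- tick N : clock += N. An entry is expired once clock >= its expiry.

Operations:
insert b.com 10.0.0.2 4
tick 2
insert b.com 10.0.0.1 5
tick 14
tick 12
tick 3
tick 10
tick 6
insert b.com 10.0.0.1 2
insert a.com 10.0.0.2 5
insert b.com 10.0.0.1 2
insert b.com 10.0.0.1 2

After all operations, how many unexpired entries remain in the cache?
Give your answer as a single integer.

Answer: 2

Derivation:
Op 1: insert b.com -> 10.0.0.2 (expiry=0+4=4). clock=0
Op 2: tick 2 -> clock=2.
Op 3: insert b.com -> 10.0.0.1 (expiry=2+5=7). clock=2
Op 4: tick 14 -> clock=16. purged={b.com}
Op 5: tick 12 -> clock=28.
Op 6: tick 3 -> clock=31.
Op 7: tick 10 -> clock=41.
Op 8: tick 6 -> clock=47.
Op 9: insert b.com -> 10.0.0.1 (expiry=47+2=49). clock=47
Op 10: insert a.com -> 10.0.0.2 (expiry=47+5=52). clock=47
Op 11: insert b.com -> 10.0.0.1 (expiry=47+2=49). clock=47
Op 12: insert b.com -> 10.0.0.1 (expiry=47+2=49). clock=47
Final cache (unexpired): {a.com,b.com} -> size=2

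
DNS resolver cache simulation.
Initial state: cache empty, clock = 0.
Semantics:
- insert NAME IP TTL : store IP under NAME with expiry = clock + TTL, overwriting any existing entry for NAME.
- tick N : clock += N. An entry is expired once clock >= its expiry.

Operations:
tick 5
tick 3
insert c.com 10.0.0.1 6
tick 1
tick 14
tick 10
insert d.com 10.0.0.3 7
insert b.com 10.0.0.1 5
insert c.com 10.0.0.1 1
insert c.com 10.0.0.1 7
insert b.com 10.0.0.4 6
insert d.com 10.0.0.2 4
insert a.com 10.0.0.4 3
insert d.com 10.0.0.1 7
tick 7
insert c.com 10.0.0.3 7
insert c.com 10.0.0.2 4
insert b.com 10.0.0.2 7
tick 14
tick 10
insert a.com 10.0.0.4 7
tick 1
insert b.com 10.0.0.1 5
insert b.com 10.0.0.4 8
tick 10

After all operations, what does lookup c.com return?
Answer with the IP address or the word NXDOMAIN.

Answer: NXDOMAIN

Derivation:
Op 1: tick 5 -> clock=5.
Op 2: tick 3 -> clock=8.
Op 3: insert c.com -> 10.0.0.1 (expiry=8+6=14). clock=8
Op 4: tick 1 -> clock=9.
Op 5: tick 14 -> clock=23. purged={c.com}
Op 6: tick 10 -> clock=33.
Op 7: insert d.com -> 10.0.0.3 (expiry=33+7=40). clock=33
Op 8: insert b.com -> 10.0.0.1 (expiry=33+5=38). clock=33
Op 9: insert c.com -> 10.0.0.1 (expiry=33+1=34). clock=33
Op 10: insert c.com -> 10.0.0.1 (expiry=33+7=40). clock=33
Op 11: insert b.com -> 10.0.0.4 (expiry=33+6=39). clock=33
Op 12: insert d.com -> 10.0.0.2 (expiry=33+4=37). clock=33
Op 13: insert a.com -> 10.0.0.4 (expiry=33+3=36). clock=33
Op 14: insert d.com -> 10.0.0.1 (expiry=33+7=40). clock=33
Op 15: tick 7 -> clock=40. purged={a.com,b.com,c.com,d.com}
Op 16: insert c.com -> 10.0.0.3 (expiry=40+7=47). clock=40
Op 17: insert c.com -> 10.0.0.2 (expiry=40+4=44). clock=40
Op 18: insert b.com -> 10.0.0.2 (expiry=40+7=47). clock=40
Op 19: tick 14 -> clock=54. purged={b.com,c.com}
Op 20: tick 10 -> clock=64.
Op 21: insert a.com -> 10.0.0.4 (expiry=64+7=71). clock=64
Op 22: tick 1 -> clock=65.
Op 23: insert b.com -> 10.0.0.1 (expiry=65+5=70). clock=65
Op 24: insert b.com -> 10.0.0.4 (expiry=65+8=73). clock=65
Op 25: tick 10 -> clock=75. purged={a.com,b.com}
lookup c.com: not in cache (expired or never inserted)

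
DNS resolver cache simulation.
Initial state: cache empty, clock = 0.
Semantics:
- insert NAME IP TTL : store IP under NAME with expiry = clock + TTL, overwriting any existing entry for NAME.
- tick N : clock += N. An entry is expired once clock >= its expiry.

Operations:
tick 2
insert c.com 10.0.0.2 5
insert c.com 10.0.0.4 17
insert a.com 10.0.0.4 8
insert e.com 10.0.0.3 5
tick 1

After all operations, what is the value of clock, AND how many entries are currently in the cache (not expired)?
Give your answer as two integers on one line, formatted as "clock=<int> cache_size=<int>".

Answer: clock=3 cache_size=3

Derivation:
Op 1: tick 2 -> clock=2.
Op 2: insert c.com -> 10.0.0.2 (expiry=2+5=7). clock=2
Op 3: insert c.com -> 10.0.0.4 (expiry=2+17=19). clock=2
Op 4: insert a.com -> 10.0.0.4 (expiry=2+8=10). clock=2
Op 5: insert e.com -> 10.0.0.3 (expiry=2+5=7). clock=2
Op 6: tick 1 -> clock=3.
Final clock = 3
Final cache (unexpired): {a.com,c.com,e.com} -> size=3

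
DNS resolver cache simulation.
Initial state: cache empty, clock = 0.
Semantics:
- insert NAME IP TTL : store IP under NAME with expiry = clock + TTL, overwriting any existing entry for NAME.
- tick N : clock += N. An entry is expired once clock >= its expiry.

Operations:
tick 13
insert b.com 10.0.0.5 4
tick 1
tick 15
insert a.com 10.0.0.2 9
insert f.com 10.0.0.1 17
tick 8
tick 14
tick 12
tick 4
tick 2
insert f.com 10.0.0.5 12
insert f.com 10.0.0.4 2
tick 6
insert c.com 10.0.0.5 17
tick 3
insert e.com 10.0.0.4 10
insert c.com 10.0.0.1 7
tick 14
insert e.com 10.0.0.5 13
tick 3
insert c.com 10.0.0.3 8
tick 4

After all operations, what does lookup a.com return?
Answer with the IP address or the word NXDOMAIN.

Op 1: tick 13 -> clock=13.
Op 2: insert b.com -> 10.0.0.5 (expiry=13+4=17). clock=13
Op 3: tick 1 -> clock=14.
Op 4: tick 15 -> clock=29. purged={b.com}
Op 5: insert a.com -> 10.0.0.2 (expiry=29+9=38). clock=29
Op 6: insert f.com -> 10.0.0.1 (expiry=29+17=46). clock=29
Op 7: tick 8 -> clock=37.
Op 8: tick 14 -> clock=51. purged={a.com,f.com}
Op 9: tick 12 -> clock=63.
Op 10: tick 4 -> clock=67.
Op 11: tick 2 -> clock=69.
Op 12: insert f.com -> 10.0.0.5 (expiry=69+12=81). clock=69
Op 13: insert f.com -> 10.0.0.4 (expiry=69+2=71). clock=69
Op 14: tick 6 -> clock=75. purged={f.com}
Op 15: insert c.com -> 10.0.0.5 (expiry=75+17=92). clock=75
Op 16: tick 3 -> clock=78.
Op 17: insert e.com -> 10.0.0.4 (expiry=78+10=88). clock=78
Op 18: insert c.com -> 10.0.0.1 (expiry=78+7=85). clock=78
Op 19: tick 14 -> clock=92. purged={c.com,e.com}
Op 20: insert e.com -> 10.0.0.5 (expiry=92+13=105). clock=92
Op 21: tick 3 -> clock=95.
Op 22: insert c.com -> 10.0.0.3 (expiry=95+8=103). clock=95
Op 23: tick 4 -> clock=99.
lookup a.com: not in cache (expired or never inserted)

Answer: NXDOMAIN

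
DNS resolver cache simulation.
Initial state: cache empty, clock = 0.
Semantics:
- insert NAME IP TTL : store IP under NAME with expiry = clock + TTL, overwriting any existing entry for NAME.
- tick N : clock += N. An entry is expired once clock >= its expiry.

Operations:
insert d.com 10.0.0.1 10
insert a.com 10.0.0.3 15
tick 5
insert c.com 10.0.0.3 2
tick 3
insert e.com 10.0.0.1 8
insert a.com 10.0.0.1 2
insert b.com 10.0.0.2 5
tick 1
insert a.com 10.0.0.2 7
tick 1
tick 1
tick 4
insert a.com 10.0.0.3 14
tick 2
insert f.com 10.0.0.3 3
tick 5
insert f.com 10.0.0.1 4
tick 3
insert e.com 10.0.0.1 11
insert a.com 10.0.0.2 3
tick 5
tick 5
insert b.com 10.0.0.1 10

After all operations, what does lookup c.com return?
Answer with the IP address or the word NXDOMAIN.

Answer: NXDOMAIN

Derivation:
Op 1: insert d.com -> 10.0.0.1 (expiry=0+10=10). clock=0
Op 2: insert a.com -> 10.0.0.3 (expiry=0+15=15). clock=0
Op 3: tick 5 -> clock=5.
Op 4: insert c.com -> 10.0.0.3 (expiry=5+2=7). clock=5
Op 5: tick 3 -> clock=8. purged={c.com}
Op 6: insert e.com -> 10.0.0.1 (expiry=8+8=16). clock=8
Op 7: insert a.com -> 10.0.0.1 (expiry=8+2=10). clock=8
Op 8: insert b.com -> 10.0.0.2 (expiry=8+5=13). clock=8
Op 9: tick 1 -> clock=9.
Op 10: insert a.com -> 10.0.0.2 (expiry=9+7=16). clock=9
Op 11: tick 1 -> clock=10. purged={d.com}
Op 12: tick 1 -> clock=11.
Op 13: tick 4 -> clock=15. purged={b.com}
Op 14: insert a.com -> 10.0.0.3 (expiry=15+14=29). clock=15
Op 15: tick 2 -> clock=17. purged={e.com}
Op 16: insert f.com -> 10.0.0.3 (expiry=17+3=20). clock=17
Op 17: tick 5 -> clock=22. purged={f.com}
Op 18: insert f.com -> 10.0.0.1 (expiry=22+4=26). clock=22
Op 19: tick 3 -> clock=25.
Op 20: insert e.com -> 10.0.0.1 (expiry=25+11=36). clock=25
Op 21: insert a.com -> 10.0.0.2 (expiry=25+3=28). clock=25
Op 22: tick 5 -> clock=30. purged={a.com,f.com}
Op 23: tick 5 -> clock=35.
Op 24: insert b.com -> 10.0.0.1 (expiry=35+10=45). clock=35
lookup c.com: not in cache (expired or never inserted)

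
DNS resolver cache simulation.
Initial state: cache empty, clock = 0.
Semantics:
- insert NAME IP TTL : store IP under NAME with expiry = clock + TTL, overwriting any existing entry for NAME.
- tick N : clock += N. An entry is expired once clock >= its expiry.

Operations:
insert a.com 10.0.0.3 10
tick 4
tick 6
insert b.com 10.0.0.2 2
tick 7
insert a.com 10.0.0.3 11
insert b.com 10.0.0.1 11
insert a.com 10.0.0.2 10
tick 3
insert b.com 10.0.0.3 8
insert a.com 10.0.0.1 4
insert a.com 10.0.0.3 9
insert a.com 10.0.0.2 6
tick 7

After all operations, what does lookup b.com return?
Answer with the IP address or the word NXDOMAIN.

Answer: 10.0.0.3

Derivation:
Op 1: insert a.com -> 10.0.0.3 (expiry=0+10=10). clock=0
Op 2: tick 4 -> clock=4.
Op 3: tick 6 -> clock=10. purged={a.com}
Op 4: insert b.com -> 10.0.0.2 (expiry=10+2=12). clock=10
Op 5: tick 7 -> clock=17. purged={b.com}
Op 6: insert a.com -> 10.0.0.3 (expiry=17+11=28). clock=17
Op 7: insert b.com -> 10.0.0.1 (expiry=17+11=28). clock=17
Op 8: insert a.com -> 10.0.0.2 (expiry=17+10=27). clock=17
Op 9: tick 3 -> clock=20.
Op 10: insert b.com -> 10.0.0.3 (expiry=20+8=28). clock=20
Op 11: insert a.com -> 10.0.0.1 (expiry=20+4=24). clock=20
Op 12: insert a.com -> 10.0.0.3 (expiry=20+9=29). clock=20
Op 13: insert a.com -> 10.0.0.2 (expiry=20+6=26). clock=20
Op 14: tick 7 -> clock=27. purged={a.com}
lookup b.com: present, ip=10.0.0.3 expiry=28 > clock=27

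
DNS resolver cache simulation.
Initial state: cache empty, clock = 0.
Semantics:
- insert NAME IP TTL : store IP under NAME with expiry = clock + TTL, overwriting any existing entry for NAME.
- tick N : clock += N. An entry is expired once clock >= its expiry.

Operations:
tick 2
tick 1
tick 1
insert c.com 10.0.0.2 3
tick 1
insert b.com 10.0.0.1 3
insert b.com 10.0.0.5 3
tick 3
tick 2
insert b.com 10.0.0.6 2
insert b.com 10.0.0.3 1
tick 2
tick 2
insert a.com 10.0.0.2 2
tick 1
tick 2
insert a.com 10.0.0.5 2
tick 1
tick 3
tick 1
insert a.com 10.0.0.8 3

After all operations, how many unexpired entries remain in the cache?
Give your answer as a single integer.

Answer: 1

Derivation:
Op 1: tick 2 -> clock=2.
Op 2: tick 1 -> clock=3.
Op 3: tick 1 -> clock=4.
Op 4: insert c.com -> 10.0.0.2 (expiry=4+3=7). clock=4
Op 5: tick 1 -> clock=5.
Op 6: insert b.com -> 10.0.0.1 (expiry=5+3=8). clock=5
Op 7: insert b.com -> 10.0.0.5 (expiry=5+3=8). clock=5
Op 8: tick 3 -> clock=8. purged={b.com,c.com}
Op 9: tick 2 -> clock=10.
Op 10: insert b.com -> 10.0.0.6 (expiry=10+2=12). clock=10
Op 11: insert b.com -> 10.0.0.3 (expiry=10+1=11). clock=10
Op 12: tick 2 -> clock=12. purged={b.com}
Op 13: tick 2 -> clock=14.
Op 14: insert a.com -> 10.0.0.2 (expiry=14+2=16). clock=14
Op 15: tick 1 -> clock=15.
Op 16: tick 2 -> clock=17. purged={a.com}
Op 17: insert a.com -> 10.0.0.5 (expiry=17+2=19). clock=17
Op 18: tick 1 -> clock=18.
Op 19: tick 3 -> clock=21. purged={a.com}
Op 20: tick 1 -> clock=22.
Op 21: insert a.com -> 10.0.0.8 (expiry=22+3=25). clock=22
Final cache (unexpired): {a.com} -> size=1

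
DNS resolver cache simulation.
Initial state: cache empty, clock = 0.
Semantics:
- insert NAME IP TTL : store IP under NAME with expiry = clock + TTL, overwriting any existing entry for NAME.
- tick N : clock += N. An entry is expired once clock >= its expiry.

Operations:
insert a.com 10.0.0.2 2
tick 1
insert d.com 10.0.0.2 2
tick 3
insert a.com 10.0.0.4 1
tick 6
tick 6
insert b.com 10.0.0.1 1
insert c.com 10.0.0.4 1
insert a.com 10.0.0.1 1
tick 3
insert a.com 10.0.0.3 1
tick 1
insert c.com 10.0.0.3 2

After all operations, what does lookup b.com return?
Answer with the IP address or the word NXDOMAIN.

Answer: NXDOMAIN

Derivation:
Op 1: insert a.com -> 10.0.0.2 (expiry=0+2=2). clock=0
Op 2: tick 1 -> clock=1.
Op 3: insert d.com -> 10.0.0.2 (expiry=1+2=3). clock=1
Op 4: tick 3 -> clock=4. purged={a.com,d.com}
Op 5: insert a.com -> 10.0.0.4 (expiry=4+1=5). clock=4
Op 6: tick 6 -> clock=10. purged={a.com}
Op 7: tick 6 -> clock=16.
Op 8: insert b.com -> 10.0.0.1 (expiry=16+1=17). clock=16
Op 9: insert c.com -> 10.0.0.4 (expiry=16+1=17). clock=16
Op 10: insert a.com -> 10.0.0.1 (expiry=16+1=17). clock=16
Op 11: tick 3 -> clock=19. purged={a.com,b.com,c.com}
Op 12: insert a.com -> 10.0.0.3 (expiry=19+1=20). clock=19
Op 13: tick 1 -> clock=20. purged={a.com}
Op 14: insert c.com -> 10.0.0.3 (expiry=20+2=22). clock=20
lookup b.com: not in cache (expired or never inserted)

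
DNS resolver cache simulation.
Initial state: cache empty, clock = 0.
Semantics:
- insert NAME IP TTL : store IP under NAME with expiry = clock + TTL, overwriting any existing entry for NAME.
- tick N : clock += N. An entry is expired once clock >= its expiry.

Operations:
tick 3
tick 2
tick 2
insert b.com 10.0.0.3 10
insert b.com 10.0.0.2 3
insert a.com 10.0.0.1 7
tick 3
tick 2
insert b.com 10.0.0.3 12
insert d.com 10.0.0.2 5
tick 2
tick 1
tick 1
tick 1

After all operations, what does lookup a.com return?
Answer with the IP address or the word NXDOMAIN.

Answer: NXDOMAIN

Derivation:
Op 1: tick 3 -> clock=3.
Op 2: tick 2 -> clock=5.
Op 3: tick 2 -> clock=7.
Op 4: insert b.com -> 10.0.0.3 (expiry=7+10=17). clock=7
Op 5: insert b.com -> 10.0.0.2 (expiry=7+3=10). clock=7
Op 6: insert a.com -> 10.0.0.1 (expiry=7+7=14). clock=7
Op 7: tick 3 -> clock=10. purged={b.com}
Op 8: tick 2 -> clock=12.
Op 9: insert b.com -> 10.0.0.3 (expiry=12+12=24). clock=12
Op 10: insert d.com -> 10.0.0.2 (expiry=12+5=17). clock=12
Op 11: tick 2 -> clock=14. purged={a.com}
Op 12: tick 1 -> clock=15.
Op 13: tick 1 -> clock=16.
Op 14: tick 1 -> clock=17. purged={d.com}
lookup a.com: not in cache (expired or never inserted)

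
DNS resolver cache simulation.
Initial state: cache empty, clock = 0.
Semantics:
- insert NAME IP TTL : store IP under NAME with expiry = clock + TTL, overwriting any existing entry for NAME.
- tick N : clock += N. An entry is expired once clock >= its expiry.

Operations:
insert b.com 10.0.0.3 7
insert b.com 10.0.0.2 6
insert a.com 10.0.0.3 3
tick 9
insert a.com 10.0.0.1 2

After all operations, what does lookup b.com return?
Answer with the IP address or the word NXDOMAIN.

Op 1: insert b.com -> 10.0.0.3 (expiry=0+7=7). clock=0
Op 2: insert b.com -> 10.0.0.2 (expiry=0+6=6). clock=0
Op 3: insert a.com -> 10.0.0.3 (expiry=0+3=3). clock=0
Op 4: tick 9 -> clock=9. purged={a.com,b.com}
Op 5: insert a.com -> 10.0.0.1 (expiry=9+2=11). clock=9
lookup b.com: not in cache (expired or never inserted)

Answer: NXDOMAIN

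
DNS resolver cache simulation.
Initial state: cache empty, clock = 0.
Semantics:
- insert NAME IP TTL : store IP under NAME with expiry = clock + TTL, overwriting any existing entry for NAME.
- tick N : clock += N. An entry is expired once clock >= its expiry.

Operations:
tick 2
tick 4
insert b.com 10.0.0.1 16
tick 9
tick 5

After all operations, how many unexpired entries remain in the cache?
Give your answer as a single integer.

Answer: 1

Derivation:
Op 1: tick 2 -> clock=2.
Op 2: tick 4 -> clock=6.
Op 3: insert b.com -> 10.0.0.1 (expiry=6+16=22). clock=6
Op 4: tick 9 -> clock=15.
Op 5: tick 5 -> clock=20.
Final cache (unexpired): {b.com} -> size=1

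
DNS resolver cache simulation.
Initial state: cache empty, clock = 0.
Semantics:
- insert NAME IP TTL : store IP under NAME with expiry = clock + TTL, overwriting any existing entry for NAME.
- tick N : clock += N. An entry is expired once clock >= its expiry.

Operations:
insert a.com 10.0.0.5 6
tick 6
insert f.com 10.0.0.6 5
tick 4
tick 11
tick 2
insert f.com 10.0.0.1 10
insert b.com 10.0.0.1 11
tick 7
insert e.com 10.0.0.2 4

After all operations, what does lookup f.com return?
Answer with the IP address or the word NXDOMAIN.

Answer: 10.0.0.1

Derivation:
Op 1: insert a.com -> 10.0.0.5 (expiry=0+6=6). clock=0
Op 2: tick 6 -> clock=6. purged={a.com}
Op 3: insert f.com -> 10.0.0.6 (expiry=6+5=11). clock=6
Op 4: tick 4 -> clock=10.
Op 5: tick 11 -> clock=21. purged={f.com}
Op 6: tick 2 -> clock=23.
Op 7: insert f.com -> 10.0.0.1 (expiry=23+10=33). clock=23
Op 8: insert b.com -> 10.0.0.1 (expiry=23+11=34). clock=23
Op 9: tick 7 -> clock=30.
Op 10: insert e.com -> 10.0.0.2 (expiry=30+4=34). clock=30
lookup f.com: present, ip=10.0.0.1 expiry=33 > clock=30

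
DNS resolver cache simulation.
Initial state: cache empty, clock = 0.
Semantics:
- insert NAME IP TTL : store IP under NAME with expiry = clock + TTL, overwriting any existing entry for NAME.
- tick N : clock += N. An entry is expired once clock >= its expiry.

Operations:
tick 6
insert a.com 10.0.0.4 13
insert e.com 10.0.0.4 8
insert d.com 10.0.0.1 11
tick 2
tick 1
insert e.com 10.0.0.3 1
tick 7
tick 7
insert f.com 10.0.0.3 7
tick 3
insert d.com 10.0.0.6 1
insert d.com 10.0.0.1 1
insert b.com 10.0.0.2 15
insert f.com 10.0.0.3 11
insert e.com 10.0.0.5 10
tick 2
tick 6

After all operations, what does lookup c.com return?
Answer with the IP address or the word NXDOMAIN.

Op 1: tick 6 -> clock=6.
Op 2: insert a.com -> 10.0.0.4 (expiry=6+13=19). clock=6
Op 3: insert e.com -> 10.0.0.4 (expiry=6+8=14). clock=6
Op 4: insert d.com -> 10.0.0.1 (expiry=6+11=17). clock=6
Op 5: tick 2 -> clock=8.
Op 6: tick 1 -> clock=9.
Op 7: insert e.com -> 10.0.0.3 (expiry=9+1=10). clock=9
Op 8: tick 7 -> clock=16. purged={e.com}
Op 9: tick 7 -> clock=23. purged={a.com,d.com}
Op 10: insert f.com -> 10.0.0.3 (expiry=23+7=30). clock=23
Op 11: tick 3 -> clock=26.
Op 12: insert d.com -> 10.0.0.6 (expiry=26+1=27). clock=26
Op 13: insert d.com -> 10.0.0.1 (expiry=26+1=27). clock=26
Op 14: insert b.com -> 10.0.0.2 (expiry=26+15=41). clock=26
Op 15: insert f.com -> 10.0.0.3 (expiry=26+11=37). clock=26
Op 16: insert e.com -> 10.0.0.5 (expiry=26+10=36). clock=26
Op 17: tick 2 -> clock=28. purged={d.com}
Op 18: tick 6 -> clock=34.
lookup c.com: not in cache (expired or never inserted)

Answer: NXDOMAIN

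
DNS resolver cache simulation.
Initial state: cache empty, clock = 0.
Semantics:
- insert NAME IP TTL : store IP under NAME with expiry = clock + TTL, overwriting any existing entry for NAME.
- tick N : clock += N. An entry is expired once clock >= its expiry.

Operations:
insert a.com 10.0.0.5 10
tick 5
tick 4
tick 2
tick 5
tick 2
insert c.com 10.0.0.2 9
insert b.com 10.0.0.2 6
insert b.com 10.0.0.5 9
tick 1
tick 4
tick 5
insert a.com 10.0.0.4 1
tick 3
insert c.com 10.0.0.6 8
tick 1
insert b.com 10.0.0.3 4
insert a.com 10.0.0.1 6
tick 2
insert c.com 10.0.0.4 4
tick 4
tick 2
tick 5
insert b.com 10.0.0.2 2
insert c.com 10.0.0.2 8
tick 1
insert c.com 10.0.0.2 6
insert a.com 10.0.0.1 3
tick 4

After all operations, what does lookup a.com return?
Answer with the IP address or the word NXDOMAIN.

Op 1: insert a.com -> 10.0.0.5 (expiry=0+10=10). clock=0
Op 2: tick 5 -> clock=5.
Op 3: tick 4 -> clock=9.
Op 4: tick 2 -> clock=11. purged={a.com}
Op 5: tick 5 -> clock=16.
Op 6: tick 2 -> clock=18.
Op 7: insert c.com -> 10.0.0.2 (expiry=18+9=27). clock=18
Op 8: insert b.com -> 10.0.0.2 (expiry=18+6=24). clock=18
Op 9: insert b.com -> 10.0.0.5 (expiry=18+9=27). clock=18
Op 10: tick 1 -> clock=19.
Op 11: tick 4 -> clock=23.
Op 12: tick 5 -> clock=28. purged={b.com,c.com}
Op 13: insert a.com -> 10.0.0.4 (expiry=28+1=29). clock=28
Op 14: tick 3 -> clock=31. purged={a.com}
Op 15: insert c.com -> 10.0.0.6 (expiry=31+8=39). clock=31
Op 16: tick 1 -> clock=32.
Op 17: insert b.com -> 10.0.0.3 (expiry=32+4=36). clock=32
Op 18: insert a.com -> 10.0.0.1 (expiry=32+6=38). clock=32
Op 19: tick 2 -> clock=34.
Op 20: insert c.com -> 10.0.0.4 (expiry=34+4=38). clock=34
Op 21: tick 4 -> clock=38. purged={a.com,b.com,c.com}
Op 22: tick 2 -> clock=40.
Op 23: tick 5 -> clock=45.
Op 24: insert b.com -> 10.0.0.2 (expiry=45+2=47). clock=45
Op 25: insert c.com -> 10.0.0.2 (expiry=45+8=53). clock=45
Op 26: tick 1 -> clock=46.
Op 27: insert c.com -> 10.0.0.2 (expiry=46+6=52). clock=46
Op 28: insert a.com -> 10.0.0.1 (expiry=46+3=49). clock=46
Op 29: tick 4 -> clock=50. purged={a.com,b.com}
lookup a.com: not in cache (expired or never inserted)

Answer: NXDOMAIN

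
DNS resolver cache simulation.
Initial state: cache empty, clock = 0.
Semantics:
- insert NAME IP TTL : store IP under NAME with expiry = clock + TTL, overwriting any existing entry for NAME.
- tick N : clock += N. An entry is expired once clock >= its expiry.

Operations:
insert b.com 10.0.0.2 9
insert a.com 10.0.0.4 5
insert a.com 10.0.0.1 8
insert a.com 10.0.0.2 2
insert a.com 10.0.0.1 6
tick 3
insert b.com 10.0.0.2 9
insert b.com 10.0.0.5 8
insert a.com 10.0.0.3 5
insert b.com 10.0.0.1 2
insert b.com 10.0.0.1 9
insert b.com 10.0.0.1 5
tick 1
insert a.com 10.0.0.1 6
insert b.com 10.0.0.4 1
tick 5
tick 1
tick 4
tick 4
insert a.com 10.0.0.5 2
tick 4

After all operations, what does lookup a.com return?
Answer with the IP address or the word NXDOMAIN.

Answer: NXDOMAIN

Derivation:
Op 1: insert b.com -> 10.0.0.2 (expiry=0+9=9). clock=0
Op 2: insert a.com -> 10.0.0.4 (expiry=0+5=5). clock=0
Op 3: insert a.com -> 10.0.0.1 (expiry=0+8=8). clock=0
Op 4: insert a.com -> 10.0.0.2 (expiry=0+2=2). clock=0
Op 5: insert a.com -> 10.0.0.1 (expiry=0+6=6). clock=0
Op 6: tick 3 -> clock=3.
Op 7: insert b.com -> 10.0.0.2 (expiry=3+9=12). clock=3
Op 8: insert b.com -> 10.0.0.5 (expiry=3+8=11). clock=3
Op 9: insert a.com -> 10.0.0.3 (expiry=3+5=8). clock=3
Op 10: insert b.com -> 10.0.0.1 (expiry=3+2=5). clock=3
Op 11: insert b.com -> 10.0.0.1 (expiry=3+9=12). clock=3
Op 12: insert b.com -> 10.0.0.1 (expiry=3+5=8). clock=3
Op 13: tick 1 -> clock=4.
Op 14: insert a.com -> 10.0.0.1 (expiry=4+6=10). clock=4
Op 15: insert b.com -> 10.0.0.4 (expiry=4+1=5). clock=4
Op 16: tick 5 -> clock=9. purged={b.com}
Op 17: tick 1 -> clock=10. purged={a.com}
Op 18: tick 4 -> clock=14.
Op 19: tick 4 -> clock=18.
Op 20: insert a.com -> 10.0.0.5 (expiry=18+2=20). clock=18
Op 21: tick 4 -> clock=22. purged={a.com}
lookup a.com: not in cache (expired or never inserted)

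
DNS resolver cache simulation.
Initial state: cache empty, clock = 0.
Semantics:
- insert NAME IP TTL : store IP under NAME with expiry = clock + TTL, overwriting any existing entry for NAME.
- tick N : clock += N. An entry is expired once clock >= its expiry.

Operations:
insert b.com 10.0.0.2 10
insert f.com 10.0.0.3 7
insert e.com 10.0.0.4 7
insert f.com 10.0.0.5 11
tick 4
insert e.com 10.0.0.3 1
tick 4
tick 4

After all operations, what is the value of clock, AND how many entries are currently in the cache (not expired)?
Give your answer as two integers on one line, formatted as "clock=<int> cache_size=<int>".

Answer: clock=12 cache_size=0

Derivation:
Op 1: insert b.com -> 10.0.0.2 (expiry=0+10=10). clock=0
Op 2: insert f.com -> 10.0.0.3 (expiry=0+7=7). clock=0
Op 3: insert e.com -> 10.0.0.4 (expiry=0+7=7). clock=0
Op 4: insert f.com -> 10.0.0.5 (expiry=0+11=11). clock=0
Op 5: tick 4 -> clock=4.
Op 6: insert e.com -> 10.0.0.3 (expiry=4+1=5). clock=4
Op 7: tick 4 -> clock=8. purged={e.com}
Op 8: tick 4 -> clock=12. purged={b.com,f.com}
Final clock = 12
Final cache (unexpired): {} -> size=0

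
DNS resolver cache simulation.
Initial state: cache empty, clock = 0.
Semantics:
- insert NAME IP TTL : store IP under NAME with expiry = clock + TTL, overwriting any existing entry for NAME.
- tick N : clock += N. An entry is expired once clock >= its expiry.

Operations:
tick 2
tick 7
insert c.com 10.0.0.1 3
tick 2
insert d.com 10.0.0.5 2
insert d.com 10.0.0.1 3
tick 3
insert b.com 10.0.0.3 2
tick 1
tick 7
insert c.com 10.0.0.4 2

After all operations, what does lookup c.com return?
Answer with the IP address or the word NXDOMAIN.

Op 1: tick 2 -> clock=2.
Op 2: tick 7 -> clock=9.
Op 3: insert c.com -> 10.0.0.1 (expiry=9+3=12). clock=9
Op 4: tick 2 -> clock=11.
Op 5: insert d.com -> 10.0.0.5 (expiry=11+2=13). clock=11
Op 6: insert d.com -> 10.0.0.1 (expiry=11+3=14). clock=11
Op 7: tick 3 -> clock=14. purged={c.com,d.com}
Op 8: insert b.com -> 10.0.0.3 (expiry=14+2=16). clock=14
Op 9: tick 1 -> clock=15.
Op 10: tick 7 -> clock=22. purged={b.com}
Op 11: insert c.com -> 10.0.0.4 (expiry=22+2=24). clock=22
lookup c.com: present, ip=10.0.0.4 expiry=24 > clock=22

Answer: 10.0.0.4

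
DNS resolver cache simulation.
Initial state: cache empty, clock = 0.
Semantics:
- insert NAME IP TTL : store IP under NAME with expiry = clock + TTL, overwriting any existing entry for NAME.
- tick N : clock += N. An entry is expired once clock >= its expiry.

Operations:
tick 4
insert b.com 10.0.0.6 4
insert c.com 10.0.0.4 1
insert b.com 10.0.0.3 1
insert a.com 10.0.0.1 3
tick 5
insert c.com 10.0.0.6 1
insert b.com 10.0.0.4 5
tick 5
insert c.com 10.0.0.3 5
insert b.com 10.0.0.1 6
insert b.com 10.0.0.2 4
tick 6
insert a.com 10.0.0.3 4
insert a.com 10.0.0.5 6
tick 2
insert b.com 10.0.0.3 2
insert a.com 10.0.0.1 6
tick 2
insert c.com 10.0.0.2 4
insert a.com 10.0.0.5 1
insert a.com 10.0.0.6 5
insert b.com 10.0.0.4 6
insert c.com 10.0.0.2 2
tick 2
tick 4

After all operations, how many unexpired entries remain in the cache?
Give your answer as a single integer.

Op 1: tick 4 -> clock=4.
Op 2: insert b.com -> 10.0.0.6 (expiry=4+4=8). clock=4
Op 3: insert c.com -> 10.0.0.4 (expiry=4+1=5). clock=4
Op 4: insert b.com -> 10.0.0.3 (expiry=4+1=5). clock=4
Op 5: insert a.com -> 10.0.0.1 (expiry=4+3=7). clock=4
Op 6: tick 5 -> clock=9. purged={a.com,b.com,c.com}
Op 7: insert c.com -> 10.0.0.6 (expiry=9+1=10). clock=9
Op 8: insert b.com -> 10.0.0.4 (expiry=9+5=14). clock=9
Op 9: tick 5 -> clock=14. purged={b.com,c.com}
Op 10: insert c.com -> 10.0.0.3 (expiry=14+5=19). clock=14
Op 11: insert b.com -> 10.0.0.1 (expiry=14+6=20). clock=14
Op 12: insert b.com -> 10.0.0.2 (expiry=14+4=18). clock=14
Op 13: tick 6 -> clock=20. purged={b.com,c.com}
Op 14: insert a.com -> 10.0.0.3 (expiry=20+4=24). clock=20
Op 15: insert a.com -> 10.0.0.5 (expiry=20+6=26). clock=20
Op 16: tick 2 -> clock=22.
Op 17: insert b.com -> 10.0.0.3 (expiry=22+2=24). clock=22
Op 18: insert a.com -> 10.0.0.1 (expiry=22+6=28). clock=22
Op 19: tick 2 -> clock=24. purged={b.com}
Op 20: insert c.com -> 10.0.0.2 (expiry=24+4=28). clock=24
Op 21: insert a.com -> 10.0.0.5 (expiry=24+1=25). clock=24
Op 22: insert a.com -> 10.0.0.6 (expiry=24+5=29). clock=24
Op 23: insert b.com -> 10.0.0.4 (expiry=24+6=30). clock=24
Op 24: insert c.com -> 10.0.0.2 (expiry=24+2=26). clock=24
Op 25: tick 2 -> clock=26. purged={c.com}
Op 26: tick 4 -> clock=30. purged={a.com,b.com}
Final cache (unexpired): {} -> size=0

Answer: 0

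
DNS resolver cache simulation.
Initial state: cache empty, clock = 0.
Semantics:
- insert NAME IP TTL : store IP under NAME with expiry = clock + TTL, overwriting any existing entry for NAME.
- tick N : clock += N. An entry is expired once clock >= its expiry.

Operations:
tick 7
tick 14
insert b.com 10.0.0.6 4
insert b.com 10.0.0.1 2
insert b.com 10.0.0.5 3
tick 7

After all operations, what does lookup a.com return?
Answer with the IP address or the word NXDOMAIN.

Answer: NXDOMAIN

Derivation:
Op 1: tick 7 -> clock=7.
Op 2: tick 14 -> clock=21.
Op 3: insert b.com -> 10.0.0.6 (expiry=21+4=25). clock=21
Op 4: insert b.com -> 10.0.0.1 (expiry=21+2=23). clock=21
Op 5: insert b.com -> 10.0.0.5 (expiry=21+3=24). clock=21
Op 6: tick 7 -> clock=28. purged={b.com}
lookup a.com: not in cache (expired or never inserted)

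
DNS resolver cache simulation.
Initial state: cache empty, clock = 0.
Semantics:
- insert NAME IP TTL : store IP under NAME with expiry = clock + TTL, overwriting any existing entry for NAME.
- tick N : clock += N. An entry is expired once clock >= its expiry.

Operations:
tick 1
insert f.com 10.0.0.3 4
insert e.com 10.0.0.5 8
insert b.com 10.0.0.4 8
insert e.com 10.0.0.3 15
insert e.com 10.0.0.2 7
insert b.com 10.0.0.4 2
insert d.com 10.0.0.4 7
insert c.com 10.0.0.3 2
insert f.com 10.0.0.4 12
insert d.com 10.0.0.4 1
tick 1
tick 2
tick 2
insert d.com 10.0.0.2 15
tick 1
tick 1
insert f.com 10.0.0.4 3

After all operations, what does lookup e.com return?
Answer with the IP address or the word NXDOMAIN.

Answer: NXDOMAIN

Derivation:
Op 1: tick 1 -> clock=1.
Op 2: insert f.com -> 10.0.0.3 (expiry=1+4=5). clock=1
Op 3: insert e.com -> 10.0.0.5 (expiry=1+8=9). clock=1
Op 4: insert b.com -> 10.0.0.4 (expiry=1+8=9). clock=1
Op 5: insert e.com -> 10.0.0.3 (expiry=1+15=16). clock=1
Op 6: insert e.com -> 10.0.0.2 (expiry=1+7=8). clock=1
Op 7: insert b.com -> 10.0.0.4 (expiry=1+2=3). clock=1
Op 8: insert d.com -> 10.0.0.4 (expiry=1+7=8). clock=1
Op 9: insert c.com -> 10.0.0.3 (expiry=1+2=3). clock=1
Op 10: insert f.com -> 10.0.0.4 (expiry=1+12=13). clock=1
Op 11: insert d.com -> 10.0.0.4 (expiry=1+1=2). clock=1
Op 12: tick 1 -> clock=2. purged={d.com}
Op 13: tick 2 -> clock=4. purged={b.com,c.com}
Op 14: tick 2 -> clock=6.
Op 15: insert d.com -> 10.0.0.2 (expiry=6+15=21). clock=6
Op 16: tick 1 -> clock=7.
Op 17: tick 1 -> clock=8. purged={e.com}
Op 18: insert f.com -> 10.0.0.4 (expiry=8+3=11). clock=8
lookup e.com: not in cache (expired or never inserted)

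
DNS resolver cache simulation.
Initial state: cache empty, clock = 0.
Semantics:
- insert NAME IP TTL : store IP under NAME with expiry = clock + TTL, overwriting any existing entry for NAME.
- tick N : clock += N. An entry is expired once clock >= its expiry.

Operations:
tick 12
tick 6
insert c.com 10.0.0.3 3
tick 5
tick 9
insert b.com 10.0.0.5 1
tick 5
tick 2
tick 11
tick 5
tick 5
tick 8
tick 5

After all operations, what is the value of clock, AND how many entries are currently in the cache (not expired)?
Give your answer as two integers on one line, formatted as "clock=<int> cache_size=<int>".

Op 1: tick 12 -> clock=12.
Op 2: tick 6 -> clock=18.
Op 3: insert c.com -> 10.0.0.3 (expiry=18+3=21). clock=18
Op 4: tick 5 -> clock=23. purged={c.com}
Op 5: tick 9 -> clock=32.
Op 6: insert b.com -> 10.0.0.5 (expiry=32+1=33). clock=32
Op 7: tick 5 -> clock=37. purged={b.com}
Op 8: tick 2 -> clock=39.
Op 9: tick 11 -> clock=50.
Op 10: tick 5 -> clock=55.
Op 11: tick 5 -> clock=60.
Op 12: tick 8 -> clock=68.
Op 13: tick 5 -> clock=73.
Final clock = 73
Final cache (unexpired): {} -> size=0

Answer: clock=73 cache_size=0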